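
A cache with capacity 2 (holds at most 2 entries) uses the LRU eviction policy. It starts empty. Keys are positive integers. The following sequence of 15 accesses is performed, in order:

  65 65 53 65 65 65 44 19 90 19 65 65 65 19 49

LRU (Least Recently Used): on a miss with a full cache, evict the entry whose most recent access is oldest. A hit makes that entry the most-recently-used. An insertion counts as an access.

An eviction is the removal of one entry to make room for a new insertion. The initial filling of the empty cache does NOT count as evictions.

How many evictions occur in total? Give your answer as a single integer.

LRU simulation (capacity=2):
  1. access 65: MISS. Cache (LRU->MRU): [65]
  2. access 65: HIT. Cache (LRU->MRU): [65]
  3. access 53: MISS. Cache (LRU->MRU): [65 53]
  4. access 65: HIT. Cache (LRU->MRU): [53 65]
  5. access 65: HIT. Cache (LRU->MRU): [53 65]
  6. access 65: HIT. Cache (LRU->MRU): [53 65]
  7. access 44: MISS, evict 53. Cache (LRU->MRU): [65 44]
  8. access 19: MISS, evict 65. Cache (LRU->MRU): [44 19]
  9. access 90: MISS, evict 44. Cache (LRU->MRU): [19 90]
  10. access 19: HIT. Cache (LRU->MRU): [90 19]
  11. access 65: MISS, evict 90. Cache (LRU->MRU): [19 65]
  12. access 65: HIT. Cache (LRU->MRU): [19 65]
  13. access 65: HIT. Cache (LRU->MRU): [19 65]
  14. access 19: HIT. Cache (LRU->MRU): [65 19]
  15. access 49: MISS, evict 65. Cache (LRU->MRU): [19 49]
Total: 8 hits, 7 misses, 5 evictions

Answer: 5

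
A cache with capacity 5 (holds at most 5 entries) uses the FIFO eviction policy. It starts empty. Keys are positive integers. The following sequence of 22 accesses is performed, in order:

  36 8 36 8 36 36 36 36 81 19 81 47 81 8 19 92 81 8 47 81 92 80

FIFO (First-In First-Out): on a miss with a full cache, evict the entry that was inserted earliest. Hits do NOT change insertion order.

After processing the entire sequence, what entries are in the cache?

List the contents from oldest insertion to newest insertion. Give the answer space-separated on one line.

Answer: 81 19 47 92 80

Derivation:
FIFO simulation (capacity=5):
  1. access 36: MISS. Cache (old->new): [36]
  2. access 8: MISS. Cache (old->new): [36 8]
  3. access 36: HIT. Cache (old->new): [36 8]
  4. access 8: HIT. Cache (old->new): [36 8]
  5. access 36: HIT. Cache (old->new): [36 8]
  6. access 36: HIT. Cache (old->new): [36 8]
  7. access 36: HIT. Cache (old->new): [36 8]
  8. access 36: HIT. Cache (old->new): [36 8]
  9. access 81: MISS. Cache (old->new): [36 8 81]
  10. access 19: MISS. Cache (old->new): [36 8 81 19]
  11. access 81: HIT. Cache (old->new): [36 8 81 19]
  12. access 47: MISS. Cache (old->new): [36 8 81 19 47]
  13. access 81: HIT. Cache (old->new): [36 8 81 19 47]
  14. access 8: HIT. Cache (old->new): [36 8 81 19 47]
  15. access 19: HIT. Cache (old->new): [36 8 81 19 47]
  16. access 92: MISS, evict 36. Cache (old->new): [8 81 19 47 92]
  17. access 81: HIT. Cache (old->new): [8 81 19 47 92]
  18. access 8: HIT. Cache (old->new): [8 81 19 47 92]
  19. access 47: HIT. Cache (old->new): [8 81 19 47 92]
  20. access 81: HIT. Cache (old->new): [8 81 19 47 92]
  21. access 92: HIT. Cache (old->new): [8 81 19 47 92]
  22. access 80: MISS, evict 8. Cache (old->new): [81 19 47 92 80]
Total: 15 hits, 7 misses, 2 evictions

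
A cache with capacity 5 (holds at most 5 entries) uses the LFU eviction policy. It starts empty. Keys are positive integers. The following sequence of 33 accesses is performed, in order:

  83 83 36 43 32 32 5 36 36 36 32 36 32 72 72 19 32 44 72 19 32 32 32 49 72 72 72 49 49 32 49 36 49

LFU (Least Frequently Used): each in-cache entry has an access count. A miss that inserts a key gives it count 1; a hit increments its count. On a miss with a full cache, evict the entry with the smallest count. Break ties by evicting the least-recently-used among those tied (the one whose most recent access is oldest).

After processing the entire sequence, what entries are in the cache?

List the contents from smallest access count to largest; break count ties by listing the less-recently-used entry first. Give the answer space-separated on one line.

Answer: 83 49 72 36 32

Derivation:
LFU simulation (capacity=5):
  1. access 83: MISS. Cache: [83(c=1)]
  2. access 83: HIT, count now 2. Cache: [83(c=2)]
  3. access 36: MISS. Cache: [36(c=1) 83(c=2)]
  4. access 43: MISS. Cache: [36(c=1) 43(c=1) 83(c=2)]
  5. access 32: MISS. Cache: [36(c=1) 43(c=1) 32(c=1) 83(c=2)]
  6. access 32: HIT, count now 2. Cache: [36(c=1) 43(c=1) 83(c=2) 32(c=2)]
  7. access 5: MISS. Cache: [36(c=1) 43(c=1) 5(c=1) 83(c=2) 32(c=2)]
  8. access 36: HIT, count now 2. Cache: [43(c=1) 5(c=1) 83(c=2) 32(c=2) 36(c=2)]
  9. access 36: HIT, count now 3. Cache: [43(c=1) 5(c=1) 83(c=2) 32(c=2) 36(c=3)]
  10. access 36: HIT, count now 4. Cache: [43(c=1) 5(c=1) 83(c=2) 32(c=2) 36(c=4)]
  11. access 32: HIT, count now 3. Cache: [43(c=1) 5(c=1) 83(c=2) 32(c=3) 36(c=4)]
  12. access 36: HIT, count now 5. Cache: [43(c=1) 5(c=1) 83(c=2) 32(c=3) 36(c=5)]
  13. access 32: HIT, count now 4. Cache: [43(c=1) 5(c=1) 83(c=2) 32(c=4) 36(c=5)]
  14. access 72: MISS, evict 43(c=1). Cache: [5(c=1) 72(c=1) 83(c=2) 32(c=4) 36(c=5)]
  15. access 72: HIT, count now 2. Cache: [5(c=1) 83(c=2) 72(c=2) 32(c=4) 36(c=5)]
  16. access 19: MISS, evict 5(c=1). Cache: [19(c=1) 83(c=2) 72(c=2) 32(c=4) 36(c=5)]
  17. access 32: HIT, count now 5. Cache: [19(c=1) 83(c=2) 72(c=2) 36(c=5) 32(c=5)]
  18. access 44: MISS, evict 19(c=1). Cache: [44(c=1) 83(c=2) 72(c=2) 36(c=5) 32(c=5)]
  19. access 72: HIT, count now 3. Cache: [44(c=1) 83(c=2) 72(c=3) 36(c=5) 32(c=5)]
  20. access 19: MISS, evict 44(c=1). Cache: [19(c=1) 83(c=2) 72(c=3) 36(c=5) 32(c=5)]
  21. access 32: HIT, count now 6. Cache: [19(c=1) 83(c=2) 72(c=3) 36(c=5) 32(c=6)]
  22. access 32: HIT, count now 7. Cache: [19(c=1) 83(c=2) 72(c=3) 36(c=5) 32(c=7)]
  23. access 32: HIT, count now 8. Cache: [19(c=1) 83(c=2) 72(c=3) 36(c=5) 32(c=8)]
  24. access 49: MISS, evict 19(c=1). Cache: [49(c=1) 83(c=2) 72(c=3) 36(c=5) 32(c=8)]
  25. access 72: HIT, count now 4. Cache: [49(c=1) 83(c=2) 72(c=4) 36(c=5) 32(c=8)]
  26. access 72: HIT, count now 5. Cache: [49(c=1) 83(c=2) 36(c=5) 72(c=5) 32(c=8)]
  27. access 72: HIT, count now 6. Cache: [49(c=1) 83(c=2) 36(c=5) 72(c=6) 32(c=8)]
  28. access 49: HIT, count now 2. Cache: [83(c=2) 49(c=2) 36(c=5) 72(c=6) 32(c=8)]
  29. access 49: HIT, count now 3. Cache: [83(c=2) 49(c=3) 36(c=5) 72(c=6) 32(c=8)]
  30. access 32: HIT, count now 9. Cache: [83(c=2) 49(c=3) 36(c=5) 72(c=6) 32(c=9)]
  31. access 49: HIT, count now 4. Cache: [83(c=2) 49(c=4) 36(c=5) 72(c=6) 32(c=9)]
  32. access 36: HIT, count now 6. Cache: [83(c=2) 49(c=4) 72(c=6) 36(c=6) 32(c=9)]
  33. access 49: HIT, count now 5. Cache: [83(c=2) 49(c=5) 72(c=6) 36(c=6) 32(c=9)]
Total: 23 hits, 10 misses, 5 evictions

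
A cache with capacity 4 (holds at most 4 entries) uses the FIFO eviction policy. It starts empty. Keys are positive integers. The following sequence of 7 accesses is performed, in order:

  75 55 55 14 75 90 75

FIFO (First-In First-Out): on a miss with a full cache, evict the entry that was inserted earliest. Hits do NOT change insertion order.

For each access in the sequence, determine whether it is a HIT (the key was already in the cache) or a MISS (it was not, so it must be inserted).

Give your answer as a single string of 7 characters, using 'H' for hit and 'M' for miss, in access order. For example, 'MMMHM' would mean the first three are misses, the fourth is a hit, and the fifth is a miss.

FIFO simulation (capacity=4):
  1. access 75: MISS. Cache (old->new): [75]
  2. access 55: MISS. Cache (old->new): [75 55]
  3. access 55: HIT. Cache (old->new): [75 55]
  4. access 14: MISS. Cache (old->new): [75 55 14]
  5. access 75: HIT. Cache (old->new): [75 55 14]
  6. access 90: MISS. Cache (old->new): [75 55 14 90]
  7. access 75: HIT. Cache (old->new): [75 55 14 90]
Total: 3 hits, 4 misses, 0 evictions

Answer: MMHMHMH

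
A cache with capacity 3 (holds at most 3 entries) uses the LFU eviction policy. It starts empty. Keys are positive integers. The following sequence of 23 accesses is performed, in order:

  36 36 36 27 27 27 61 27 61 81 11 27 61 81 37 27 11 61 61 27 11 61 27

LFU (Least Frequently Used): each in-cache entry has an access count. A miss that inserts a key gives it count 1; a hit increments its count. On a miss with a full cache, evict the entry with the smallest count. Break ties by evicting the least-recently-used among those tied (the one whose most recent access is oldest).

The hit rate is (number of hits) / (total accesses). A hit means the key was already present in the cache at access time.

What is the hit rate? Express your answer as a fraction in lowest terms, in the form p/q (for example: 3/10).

Answer: 11/23

Derivation:
LFU simulation (capacity=3):
  1. access 36: MISS. Cache: [36(c=1)]
  2. access 36: HIT, count now 2. Cache: [36(c=2)]
  3. access 36: HIT, count now 3. Cache: [36(c=3)]
  4. access 27: MISS. Cache: [27(c=1) 36(c=3)]
  5. access 27: HIT, count now 2. Cache: [27(c=2) 36(c=3)]
  6. access 27: HIT, count now 3. Cache: [36(c=3) 27(c=3)]
  7. access 61: MISS. Cache: [61(c=1) 36(c=3) 27(c=3)]
  8. access 27: HIT, count now 4. Cache: [61(c=1) 36(c=3) 27(c=4)]
  9. access 61: HIT, count now 2. Cache: [61(c=2) 36(c=3) 27(c=4)]
  10. access 81: MISS, evict 61(c=2). Cache: [81(c=1) 36(c=3) 27(c=4)]
  11. access 11: MISS, evict 81(c=1). Cache: [11(c=1) 36(c=3) 27(c=4)]
  12. access 27: HIT, count now 5. Cache: [11(c=1) 36(c=3) 27(c=5)]
  13. access 61: MISS, evict 11(c=1). Cache: [61(c=1) 36(c=3) 27(c=5)]
  14. access 81: MISS, evict 61(c=1). Cache: [81(c=1) 36(c=3) 27(c=5)]
  15. access 37: MISS, evict 81(c=1). Cache: [37(c=1) 36(c=3) 27(c=5)]
  16. access 27: HIT, count now 6. Cache: [37(c=1) 36(c=3) 27(c=6)]
  17. access 11: MISS, evict 37(c=1). Cache: [11(c=1) 36(c=3) 27(c=6)]
  18. access 61: MISS, evict 11(c=1). Cache: [61(c=1) 36(c=3) 27(c=6)]
  19. access 61: HIT, count now 2. Cache: [61(c=2) 36(c=3) 27(c=6)]
  20. access 27: HIT, count now 7. Cache: [61(c=2) 36(c=3) 27(c=7)]
  21. access 11: MISS, evict 61(c=2). Cache: [11(c=1) 36(c=3) 27(c=7)]
  22. access 61: MISS, evict 11(c=1). Cache: [61(c=1) 36(c=3) 27(c=7)]
  23. access 27: HIT, count now 8. Cache: [61(c=1) 36(c=3) 27(c=8)]
Total: 11 hits, 12 misses, 9 evictions

Hit rate = 11/23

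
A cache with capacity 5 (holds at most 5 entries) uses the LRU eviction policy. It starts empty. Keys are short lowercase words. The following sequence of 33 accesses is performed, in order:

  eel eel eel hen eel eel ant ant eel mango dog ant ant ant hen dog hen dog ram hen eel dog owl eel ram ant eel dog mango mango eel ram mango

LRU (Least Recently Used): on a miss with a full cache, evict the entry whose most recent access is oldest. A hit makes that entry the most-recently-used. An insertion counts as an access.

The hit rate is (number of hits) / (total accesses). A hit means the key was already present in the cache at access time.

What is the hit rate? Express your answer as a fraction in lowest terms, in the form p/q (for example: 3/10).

Answer: 23/33

Derivation:
LRU simulation (capacity=5):
  1. access eel: MISS. Cache (LRU->MRU): [eel]
  2. access eel: HIT. Cache (LRU->MRU): [eel]
  3. access eel: HIT. Cache (LRU->MRU): [eel]
  4. access hen: MISS. Cache (LRU->MRU): [eel hen]
  5. access eel: HIT. Cache (LRU->MRU): [hen eel]
  6. access eel: HIT. Cache (LRU->MRU): [hen eel]
  7. access ant: MISS. Cache (LRU->MRU): [hen eel ant]
  8. access ant: HIT. Cache (LRU->MRU): [hen eel ant]
  9. access eel: HIT. Cache (LRU->MRU): [hen ant eel]
  10. access mango: MISS. Cache (LRU->MRU): [hen ant eel mango]
  11. access dog: MISS. Cache (LRU->MRU): [hen ant eel mango dog]
  12. access ant: HIT. Cache (LRU->MRU): [hen eel mango dog ant]
  13. access ant: HIT. Cache (LRU->MRU): [hen eel mango dog ant]
  14. access ant: HIT. Cache (LRU->MRU): [hen eel mango dog ant]
  15. access hen: HIT. Cache (LRU->MRU): [eel mango dog ant hen]
  16. access dog: HIT. Cache (LRU->MRU): [eel mango ant hen dog]
  17. access hen: HIT. Cache (LRU->MRU): [eel mango ant dog hen]
  18. access dog: HIT. Cache (LRU->MRU): [eel mango ant hen dog]
  19. access ram: MISS, evict eel. Cache (LRU->MRU): [mango ant hen dog ram]
  20. access hen: HIT. Cache (LRU->MRU): [mango ant dog ram hen]
  21. access eel: MISS, evict mango. Cache (LRU->MRU): [ant dog ram hen eel]
  22. access dog: HIT. Cache (LRU->MRU): [ant ram hen eel dog]
  23. access owl: MISS, evict ant. Cache (LRU->MRU): [ram hen eel dog owl]
  24. access eel: HIT. Cache (LRU->MRU): [ram hen dog owl eel]
  25. access ram: HIT. Cache (LRU->MRU): [hen dog owl eel ram]
  26. access ant: MISS, evict hen. Cache (LRU->MRU): [dog owl eel ram ant]
  27. access eel: HIT. Cache (LRU->MRU): [dog owl ram ant eel]
  28. access dog: HIT. Cache (LRU->MRU): [owl ram ant eel dog]
  29. access mango: MISS, evict owl. Cache (LRU->MRU): [ram ant eel dog mango]
  30. access mango: HIT. Cache (LRU->MRU): [ram ant eel dog mango]
  31. access eel: HIT. Cache (LRU->MRU): [ram ant dog mango eel]
  32. access ram: HIT. Cache (LRU->MRU): [ant dog mango eel ram]
  33. access mango: HIT. Cache (LRU->MRU): [ant dog eel ram mango]
Total: 23 hits, 10 misses, 5 evictions

Hit rate = 23/33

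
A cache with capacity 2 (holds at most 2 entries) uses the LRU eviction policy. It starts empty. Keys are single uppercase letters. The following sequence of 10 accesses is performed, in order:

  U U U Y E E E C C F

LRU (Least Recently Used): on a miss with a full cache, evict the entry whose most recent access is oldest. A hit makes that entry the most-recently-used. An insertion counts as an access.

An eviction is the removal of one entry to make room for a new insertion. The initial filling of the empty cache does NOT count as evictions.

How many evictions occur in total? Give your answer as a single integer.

LRU simulation (capacity=2):
  1. access U: MISS. Cache (LRU->MRU): [U]
  2. access U: HIT. Cache (LRU->MRU): [U]
  3. access U: HIT. Cache (LRU->MRU): [U]
  4. access Y: MISS. Cache (LRU->MRU): [U Y]
  5. access E: MISS, evict U. Cache (LRU->MRU): [Y E]
  6. access E: HIT. Cache (LRU->MRU): [Y E]
  7. access E: HIT. Cache (LRU->MRU): [Y E]
  8. access C: MISS, evict Y. Cache (LRU->MRU): [E C]
  9. access C: HIT. Cache (LRU->MRU): [E C]
  10. access F: MISS, evict E. Cache (LRU->MRU): [C F]
Total: 5 hits, 5 misses, 3 evictions

Answer: 3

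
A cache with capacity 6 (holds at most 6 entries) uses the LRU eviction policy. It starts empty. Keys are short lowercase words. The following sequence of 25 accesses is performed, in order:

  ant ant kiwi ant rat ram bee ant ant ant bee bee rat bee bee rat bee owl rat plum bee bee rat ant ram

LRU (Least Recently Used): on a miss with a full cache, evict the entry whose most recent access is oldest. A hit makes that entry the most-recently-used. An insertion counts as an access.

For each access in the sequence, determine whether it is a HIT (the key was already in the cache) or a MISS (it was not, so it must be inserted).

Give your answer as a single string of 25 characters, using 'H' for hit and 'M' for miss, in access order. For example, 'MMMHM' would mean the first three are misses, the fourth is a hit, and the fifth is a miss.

Answer: MHMHMMMHHHHHHHHHHMHMHHHHH

Derivation:
LRU simulation (capacity=6):
  1. access ant: MISS. Cache (LRU->MRU): [ant]
  2. access ant: HIT. Cache (LRU->MRU): [ant]
  3. access kiwi: MISS. Cache (LRU->MRU): [ant kiwi]
  4. access ant: HIT. Cache (LRU->MRU): [kiwi ant]
  5. access rat: MISS. Cache (LRU->MRU): [kiwi ant rat]
  6. access ram: MISS. Cache (LRU->MRU): [kiwi ant rat ram]
  7. access bee: MISS. Cache (LRU->MRU): [kiwi ant rat ram bee]
  8. access ant: HIT. Cache (LRU->MRU): [kiwi rat ram bee ant]
  9. access ant: HIT. Cache (LRU->MRU): [kiwi rat ram bee ant]
  10. access ant: HIT. Cache (LRU->MRU): [kiwi rat ram bee ant]
  11. access bee: HIT. Cache (LRU->MRU): [kiwi rat ram ant bee]
  12. access bee: HIT. Cache (LRU->MRU): [kiwi rat ram ant bee]
  13. access rat: HIT. Cache (LRU->MRU): [kiwi ram ant bee rat]
  14. access bee: HIT. Cache (LRU->MRU): [kiwi ram ant rat bee]
  15. access bee: HIT. Cache (LRU->MRU): [kiwi ram ant rat bee]
  16. access rat: HIT. Cache (LRU->MRU): [kiwi ram ant bee rat]
  17. access bee: HIT. Cache (LRU->MRU): [kiwi ram ant rat bee]
  18. access owl: MISS. Cache (LRU->MRU): [kiwi ram ant rat bee owl]
  19. access rat: HIT. Cache (LRU->MRU): [kiwi ram ant bee owl rat]
  20. access plum: MISS, evict kiwi. Cache (LRU->MRU): [ram ant bee owl rat plum]
  21. access bee: HIT. Cache (LRU->MRU): [ram ant owl rat plum bee]
  22. access bee: HIT. Cache (LRU->MRU): [ram ant owl rat plum bee]
  23. access rat: HIT. Cache (LRU->MRU): [ram ant owl plum bee rat]
  24. access ant: HIT. Cache (LRU->MRU): [ram owl plum bee rat ant]
  25. access ram: HIT. Cache (LRU->MRU): [owl plum bee rat ant ram]
Total: 18 hits, 7 misses, 1 evictions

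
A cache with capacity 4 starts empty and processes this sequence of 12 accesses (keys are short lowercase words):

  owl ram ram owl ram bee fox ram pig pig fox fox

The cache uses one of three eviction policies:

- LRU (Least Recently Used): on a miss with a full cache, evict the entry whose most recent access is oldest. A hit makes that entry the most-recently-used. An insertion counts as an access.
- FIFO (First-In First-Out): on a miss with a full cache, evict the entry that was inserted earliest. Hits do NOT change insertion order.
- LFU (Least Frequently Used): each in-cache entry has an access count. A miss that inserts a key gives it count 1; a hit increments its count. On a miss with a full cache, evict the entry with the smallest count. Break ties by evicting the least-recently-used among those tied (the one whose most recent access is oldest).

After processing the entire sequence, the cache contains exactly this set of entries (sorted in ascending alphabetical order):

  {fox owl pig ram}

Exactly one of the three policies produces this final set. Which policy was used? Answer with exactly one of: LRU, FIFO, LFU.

Answer: LFU

Derivation:
Simulating under each policy and comparing final sets:
  LRU: final set = {bee fox pig ram} -> differs
  FIFO: final set = {bee fox pig ram} -> differs
  LFU: final set = {fox owl pig ram} -> MATCHES target
Only LFU produces the target set.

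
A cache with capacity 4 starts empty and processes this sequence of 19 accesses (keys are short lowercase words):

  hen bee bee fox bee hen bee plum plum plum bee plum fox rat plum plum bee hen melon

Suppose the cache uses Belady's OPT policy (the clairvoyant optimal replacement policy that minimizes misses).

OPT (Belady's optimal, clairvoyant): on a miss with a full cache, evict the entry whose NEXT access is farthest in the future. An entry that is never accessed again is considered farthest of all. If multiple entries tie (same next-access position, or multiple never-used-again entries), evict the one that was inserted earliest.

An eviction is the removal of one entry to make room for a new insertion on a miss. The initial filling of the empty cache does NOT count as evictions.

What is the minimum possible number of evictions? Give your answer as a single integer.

Answer: 2

Derivation:
OPT (Belady) simulation (capacity=4):
  1. access hen: MISS. Cache: [hen]
  2. access bee: MISS. Cache: [hen bee]
  3. access bee: HIT. Next use of bee: step 5. Cache: [hen bee]
  4. access fox: MISS. Cache: [hen bee fox]
  5. access bee: HIT. Next use of bee: step 7. Cache: [hen bee fox]
  6. access hen: HIT. Next use of hen: step 18. Cache: [hen bee fox]
  7. access bee: HIT. Next use of bee: step 11. Cache: [hen bee fox]
  8. access plum: MISS. Cache: [hen bee fox plum]
  9. access plum: HIT. Next use of plum: step 10. Cache: [hen bee fox plum]
  10. access plum: HIT. Next use of plum: step 12. Cache: [hen bee fox plum]
  11. access bee: HIT. Next use of bee: step 17. Cache: [hen bee fox plum]
  12. access plum: HIT. Next use of plum: step 15. Cache: [hen bee fox plum]
  13. access fox: HIT. Next use of fox: never. Cache: [hen bee fox plum]
  14. access rat: MISS, evict fox (next use: never). Cache: [hen bee plum rat]
  15. access plum: HIT. Next use of plum: step 16. Cache: [hen bee plum rat]
  16. access plum: HIT. Next use of plum: never. Cache: [hen bee plum rat]
  17. access bee: HIT. Next use of bee: never. Cache: [hen bee plum rat]
  18. access hen: HIT. Next use of hen: never. Cache: [hen bee plum rat]
  19. access melon: MISS, evict hen (next use: never). Cache: [bee plum rat melon]
Total: 13 hits, 6 misses, 2 evictions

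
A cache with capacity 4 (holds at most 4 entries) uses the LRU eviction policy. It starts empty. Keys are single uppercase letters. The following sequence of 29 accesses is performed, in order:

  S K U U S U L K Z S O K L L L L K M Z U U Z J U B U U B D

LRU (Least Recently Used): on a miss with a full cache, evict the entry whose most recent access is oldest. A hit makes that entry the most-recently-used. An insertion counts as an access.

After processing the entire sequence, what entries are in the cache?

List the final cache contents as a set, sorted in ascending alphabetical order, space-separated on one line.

LRU simulation (capacity=4):
  1. access S: MISS. Cache (LRU->MRU): [S]
  2. access K: MISS. Cache (LRU->MRU): [S K]
  3. access U: MISS. Cache (LRU->MRU): [S K U]
  4. access U: HIT. Cache (LRU->MRU): [S K U]
  5. access S: HIT. Cache (LRU->MRU): [K U S]
  6. access U: HIT. Cache (LRU->MRU): [K S U]
  7. access L: MISS. Cache (LRU->MRU): [K S U L]
  8. access K: HIT. Cache (LRU->MRU): [S U L K]
  9. access Z: MISS, evict S. Cache (LRU->MRU): [U L K Z]
  10. access S: MISS, evict U. Cache (LRU->MRU): [L K Z S]
  11. access O: MISS, evict L. Cache (LRU->MRU): [K Z S O]
  12. access K: HIT. Cache (LRU->MRU): [Z S O K]
  13. access L: MISS, evict Z. Cache (LRU->MRU): [S O K L]
  14. access L: HIT. Cache (LRU->MRU): [S O K L]
  15. access L: HIT. Cache (LRU->MRU): [S O K L]
  16. access L: HIT. Cache (LRU->MRU): [S O K L]
  17. access K: HIT. Cache (LRU->MRU): [S O L K]
  18. access M: MISS, evict S. Cache (LRU->MRU): [O L K M]
  19. access Z: MISS, evict O. Cache (LRU->MRU): [L K M Z]
  20. access U: MISS, evict L. Cache (LRU->MRU): [K M Z U]
  21. access U: HIT. Cache (LRU->MRU): [K M Z U]
  22. access Z: HIT. Cache (LRU->MRU): [K M U Z]
  23. access J: MISS, evict K. Cache (LRU->MRU): [M U Z J]
  24. access U: HIT. Cache (LRU->MRU): [M Z J U]
  25. access B: MISS, evict M. Cache (LRU->MRU): [Z J U B]
  26. access U: HIT. Cache (LRU->MRU): [Z J B U]
  27. access U: HIT. Cache (LRU->MRU): [Z J B U]
  28. access B: HIT. Cache (LRU->MRU): [Z J U B]
  29. access D: MISS, evict Z. Cache (LRU->MRU): [J U B D]
Total: 15 hits, 14 misses, 10 evictions

Answer: B D J U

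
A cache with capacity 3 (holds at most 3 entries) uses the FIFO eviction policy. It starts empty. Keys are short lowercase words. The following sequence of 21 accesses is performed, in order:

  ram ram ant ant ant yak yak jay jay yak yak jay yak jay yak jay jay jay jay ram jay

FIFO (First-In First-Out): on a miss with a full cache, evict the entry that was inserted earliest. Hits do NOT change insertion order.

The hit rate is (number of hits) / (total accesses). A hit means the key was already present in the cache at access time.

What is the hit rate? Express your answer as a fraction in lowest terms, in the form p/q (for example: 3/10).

FIFO simulation (capacity=3):
  1. access ram: MISS. Cache (old->new): [ram]
  2. access ram: HIT. Cache (old->new): [ram]
  3. access ant: MISS. Cache (old->new): [ram ant]
  4. access ant: HIT. Cache (old->new): [ram ant]
  5. access ant: HIT. Cache (old->new): [ram ant]
  6. access yak: MISS. Cache (old->new): [ram ant yak]
  7. access yak: HIT. Cache (old->new): [ram ant yak]
  8. access jay: MISS, evict ram. Cache (old->new): [ant yak jay]
  9. access jay: HIT. Cache (old->new): [ant yak jay]
  10. access yak: HIT. Cache (old->new): [ant yak jay]
  11. access yak: HIT. Cache (old->new): [ant yak jay]
  12. access jay: HIT. Cache (old->new): [ant yak jay]
  13. access yak: HIT. Cache (old->new): [ant yak jay]
  14. access jay: HIT. Cache (old->new): [ant yak jay]
  15. access yak: HIT. Cache (old->new): [ant yak jay]
  16. access jay: HIT. Cache (old->new): [ant yak jay]
  17. access jay: HIT. Cache (old->new): [ant yak jay]
  18. access jay: HIT. Cache (old->new): [ant yak jay]
  19. access jay: HIT. Cache (old->new): [ant yak jay]
  20. access ram: MISS, evict ant. Cache (old->new): [yak jay ram]
  21. access jay: HIT. Cache (old->new): [yak jay ram]
Total: 16 hits, 5 misses, 2 evictions

Hit rate = 16/21

Answer: 16/21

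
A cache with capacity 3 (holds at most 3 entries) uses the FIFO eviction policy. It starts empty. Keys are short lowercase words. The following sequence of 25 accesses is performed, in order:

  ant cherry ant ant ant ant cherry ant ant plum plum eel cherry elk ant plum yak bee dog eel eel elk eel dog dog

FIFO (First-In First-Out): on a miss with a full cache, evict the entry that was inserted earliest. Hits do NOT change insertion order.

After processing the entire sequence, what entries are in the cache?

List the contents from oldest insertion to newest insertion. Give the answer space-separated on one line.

FIFO simulation (capacity=3):
  1. access ant: MISS. Cache (old->new): [ant]
  2. access cherry: MISS. Cache (old->new): [ant cherry]
  3. access ant: HIT. Cache (old->new): [ant cherry]
  4. access ant: HIT. Cache (old->new): [ant cherry]
  5. access ant: HIT. Cache (old->new): [ant cherry]
  6. access ant: HIT. Cache (old->new): [ant cherry]
  7. access cherry: HIT. Cache (old->new): [ant cherry]
  8. access ant: HIT. Cache (old->new): [ant cherry]
  9. access ant: HIT. Cache (old->new): [ant cherry]
  10. access plum: MISS. Cache (old->new): [ant cherry plum]
  11. access plum: HIT. Cache (old->new): [ant cherry plum]
  12. access eel: MISS, evict ant. Cache (old->new): [cherry plum eel]
  13. access cherry: HIT. Cache (old->new): [cherry plum eel]
  14. access elk: MISS, evict cherry. Cache (old->new): [plum eel elk]
  15. access ant: MISS, evict plum. Cache (old->new): [eel elk ant]
  16. access plum: MISS, evict eel. Cache (old->new): [elk ant plum]
  17. access yak: MISS, evict elk. Cache (old->new): [ant plum yak]
  18. access bee: MISS, evict ant. Cache (old->new): [plum yak bee]
  19. access dog: MISS, evict plum. Cache (old->new): [yak bee dog]
  20. access eel: MISS, evict yak. Cache (old->new): [bee dog eel]
  21. access eel: HIT. Cache (old->new): [bee dog eel]
  22. access elk: MISS, evict bee. Cache (old->new): [dog eel elk]
  23. access eel: HIT. Cache (old->new): [dog eel elk]
  24. access dog: HIT. Cache (old->new): [dog eel elk]
  25. access dog: HIT. Cache (old->new): [dog eel elk]
Total: 13 hits, 12 misses, 9 evictions

Answer: dog eel elk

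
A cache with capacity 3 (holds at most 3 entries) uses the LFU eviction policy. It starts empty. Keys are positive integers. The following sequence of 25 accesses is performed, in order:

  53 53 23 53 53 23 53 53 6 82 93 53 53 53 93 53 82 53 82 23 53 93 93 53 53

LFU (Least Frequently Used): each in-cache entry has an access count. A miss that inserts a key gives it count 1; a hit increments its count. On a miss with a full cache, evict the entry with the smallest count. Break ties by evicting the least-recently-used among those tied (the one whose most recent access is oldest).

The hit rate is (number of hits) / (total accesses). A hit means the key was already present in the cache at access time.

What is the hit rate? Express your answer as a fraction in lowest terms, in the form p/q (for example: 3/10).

LFU simulation (capacity=3):
  1. access 53: MISS. Cache: [53(c=1)]
  2. access 53: HIT, count now 2. Cache: [53(c=2)]
  3. access 23: MISS. Cache: [23(c=1) 53(c=2)]
  4. access 53: HIT, count now 3. Cache: [23(c=1) 53(c=3)]
  5. access 53: HIT, count now 4. Cache: [23(c=1) 53(c=4)]
  6. access 23: HIT, count now 2. Cache: [23(c=2) 53(c=4)]
  7. access 53: HIT, count now 5. Cache: [23(c=2) 53(c=5)]
  8. access 53: HIT, count now 6. Cache: [23(c=2) 53(c=6)]
  9. access 6: MISS. Cache: [6(c=1) 23(c=2) 53(c=6)]
  10. access 82: MISS, evict 6(c=1). Cache: [82(c=1) 23(c=2) 53(c=6)]
  11. access 93: MISS, evict 82(c=1). Cache: [93(c=1) 23(c=2) 53(c=6)]
  12. access 53: HIT, count now 7. Cache: [93(c=1) 23(c=2) 53(c=7)]
  13. access 53: HIT, count now 8. Cache: [93(c=1) 23(c=2) 53(c=8)]
  14. access 53: HIT, count now 9. Cache: [93(c=1) 23(c=2) 53(c=9)]
  15. access 93: HIT, count now 2. Cache: [23(c=2) 93(c=2) 53(c=9)]
  16. access 53: HIT, count now 10. Cache: [23(c=2) 93(c=2) 53(c=10)]
  17. access 82: MISS, evict 23(c=2). Cache: [82(c=1) 93(c=2) 53(c=10)]
  18. access 53: HIT, count now 11. Cache: [82(c=1) 93(c=2) 53(c=11)]
  19. access 82: HIT, count now 2. Cache: [93(c=2) 82(c=2) 53(c=11)]
  20. access 23: MISS, evict 93(c=2). Cache: [23(c=1) 82(c=2) 53(c=11)]
  21. access 53: HIT, count now 12. Cache: [23(c=1) 82(c=2) 53(c=12)]
  22. access 93: MISS, evict 23(c=1). Cache: [93(c=1) 82(c=2) 53(c=12)]
  23. access 93: HIT, count now 2. Cache: [82(c=2) 93(c=2) 53(c=12)]
  24. access 53: HIT, count now 13. Cache: [82(c=2) 93(c=2) 53(c=13)]
  25. access 53: HIT, count now 14. Cache: [82(c=2) 93(c=2) 53(c=14)]
Total: 17 hits, 8 misses, 5 evictions

Hit rate = 17/25

Answer: 17/25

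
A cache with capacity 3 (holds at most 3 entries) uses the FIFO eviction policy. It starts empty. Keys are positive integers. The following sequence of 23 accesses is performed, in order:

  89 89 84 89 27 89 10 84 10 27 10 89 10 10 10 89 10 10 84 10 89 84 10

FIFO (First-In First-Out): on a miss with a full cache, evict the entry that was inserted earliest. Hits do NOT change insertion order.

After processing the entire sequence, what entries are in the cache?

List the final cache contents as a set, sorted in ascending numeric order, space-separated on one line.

FIFO simulation (capacity=3):
  1. access 89: MISS. Cache (old->new): [89]
  2. access 89: HIT. Cache (old->new): [89]
  3. access 84: MISS. Cache (old->new): [89 84]
  4. access 89: HIT. Cache (old->new): [89 84]
  5. access 27: MISS. Cache (old->new): [89 84 27]
  6. access 89: HIT. Cache (old->new): [89 84 27]
  7. access 10: MISS, evict 89. Cache (old->new): [84 27 10]
  8. access 84: HIT. Cache (old->new): [84 27 10]
  9. access 10: HIT. Cache (old->new): [84 27 10]
  10. access 27: HIT. Cache (old->new): [84 27 10]
  11. access 10: HIT. Cache (old->new): [84 27 10]
  12. access 89: MISS, evict 84. Cache (old->new): [27 10 89]
  13. access 10: HIT. Cache (old->new): [27 10 89]
  14. access 10: HIT. Cache (old->new): [27 10 89]
  15. access 10: HIT. Cache (old->new): [27 10 89]
  16. access 89: HIT. Cache (old->new): [27 10 89]
  17. access 10: HIT. Cache (old->new): [27 10 89]
  18. access 10: HIT. Cache (old->new): [27 10 89]
  19. access 84: MISS, evict 27. Cache (old->new): [10 89 84]
  20. access 10: HIT. Cache (old->new): [10 89 84]
  21. access 89: HIT. Cache (old->new): [10 89 84]
  22. access 84: HIT. Cache (old->new): [10 89 84]
  23. access 10: HIT. Cache (old->new): [10 89 84]
Total: 17 hits, 6 misses, 3 evictions

Answer: 10 84 89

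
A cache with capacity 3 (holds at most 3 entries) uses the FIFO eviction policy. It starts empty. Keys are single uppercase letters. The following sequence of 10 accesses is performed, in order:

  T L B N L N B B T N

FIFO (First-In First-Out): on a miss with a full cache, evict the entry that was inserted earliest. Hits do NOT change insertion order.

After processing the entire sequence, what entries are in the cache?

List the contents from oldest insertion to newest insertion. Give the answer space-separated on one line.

Answer: B N T

Derivation:
FIFO simulation (capacity=3):
  1. access T: MISS. Cache (old->new): [T]
  2. access L: MISS. Cache (old->new): [T L]
  3. access B: MISS. Cache (old->new): [T L B]
  4. access N: MISS, evict T. Cache (old->new): [L B N]
  5. access L: HIT. Cache (old->new): [L B N]
  6. access N: HIT. Cache (old->new): [L B N]
  7. access B: HIT. Cache (old->new): [L B N]
  8. access B: HIT. Cache (old->new): [L B N]
  9. access T: MISS, evict L. Cache (old->new): [B N T]
  10. access N: HIT. Cache (old->new): [B N T]
Total: 5 hits, 5 misses, 2 evictions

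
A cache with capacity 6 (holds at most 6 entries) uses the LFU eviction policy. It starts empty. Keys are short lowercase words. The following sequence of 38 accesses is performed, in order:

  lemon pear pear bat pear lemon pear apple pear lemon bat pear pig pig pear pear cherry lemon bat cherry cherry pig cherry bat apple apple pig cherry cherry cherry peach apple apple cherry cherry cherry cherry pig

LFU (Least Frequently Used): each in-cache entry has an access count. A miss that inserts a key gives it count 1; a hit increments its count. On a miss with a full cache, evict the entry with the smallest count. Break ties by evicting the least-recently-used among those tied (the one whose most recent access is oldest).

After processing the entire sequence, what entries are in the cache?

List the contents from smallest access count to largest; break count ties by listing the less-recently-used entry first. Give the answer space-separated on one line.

Answer: apple lemon bat pig pear cherry

Derivation:
LFU simulation (capacity=6):
  1. access lemon: MISS. Cache: [lemon(c=1)]
  2. access pear: MISS. Cache: [lemon(c=1) pear(c=1)]
  3. access pear: HIT, count now 2. Cache: [lemon(c=1) pear(c=2)]
  4. access bat: MISS. Cache: [lemon(c=1) bat(c=1) pear(c=2)]
  5. access pear: HIT, count now 3. Cache: [lemon(c=1) bat(c=1) pear(c=3)]
  6. access lemon: HIT, count now 2. Cache: [bat(c=1) lemon(c=2) pear(c=3)]
  7. access pear: HIT, count now 4. Cache: [bat(c=1) lemon(c=2) pear(c=4)]
  8. access apple: MISS. Cache: [bat(c=1) apple(c=1) lemon(c=2) pear(c=4)]
  9. access pear: HIT, count now 5. Cache: [bat(c=1) apple(c=1) lemon(c=2) pear(c=5)]
  10. access lemon: HIT, count now 3. Cache: [bat(c=1) apple(c=1) lemon(c=3) pear(c=5)]
  11. access bat: HIT, count now 2. Cache: [apple(c=1) bat(c=2) lemon(c=3) pear(c=5)]
  12. access pear: HIT, count now 6. Cache: [apple(c=1) bat(c=2) lemon(c=3) pear(c=6)]
  13. access pig: MISS. Cache: [apple(c=1) pig(c=1) bat(c=2) lemon(c=3) pear(c=6)]
  14. access pig: HIT, count now 2. Cache: [apple(c=1) bat(c=2) pig(c=2) lemon(c=3) pear(c=6)]
  15. access pear: HIT, count now 7. Cache: [apple(c=1) bat(c=2) pig(c=2) lemon(c=3) pear(c=7)]
  16. access pear: HIT, count now 8. Cache: [apple(c=1) bat(c=2) pig(c=2) lemon(c=3) pear(c=8)]
  17. access cherry: MISS. Cache: [apple(c=1) cherry(c=1) bat(c=2) pig(c=2) lemon(c=3) pear(c=8)]
  18. access lemon: HIT, count now 4. Cache: [apple(c=1) cherry(c=1) bat(c=2) pig(c=2) lemon(c=4) pear(c=8)]
  19. access bat: HIT, count now 3. Cache: [apple(c=1) cherry(c=1) pig(c=2) bat(c=3) lemon(c=4) pear(c=8)]
  20. access cherry: HIT, count now 2. Cache: [apple(c=1) pig(c=2) cherry(c=2) bat(c=3) lemon(c=4) pear(c=8)]
  21. access cherry: HIT, count now 3. Cache: [apple(c=1) pig(c=2) bat(c=3) cherry(c=3) lemon(c=4) pear(c=8)]
  22. access pig: HIT, count now 3. Cache: [apple(c=1) bat(c=3) cherry(c=3) pig(c=3) lemon(c=4) pear(c=8)]
  23. access cherry: HIT, count now 4. Cache: [apple(c=1) bat(c=3) pig(c=3) lemon(c=4) cherry(c=4) pear(c=8)]
  24. access bat: HIT, count now 4. Cache: [apple(c=1) pig(c=3) lemon(c=4) cherry(c=4) bat(c=4) pear(c=8)]
  25. access apple: HIT, count now 2. Cache: [apple(c=2) pig(c=3) lemon(c=4) cherry(c=4) bat(c=4) pear(c=8)]
  26. access apple: HIT, count now 3. Cache: [pig(c=3) apple(c=3) lemon(c=4) cherry(c=4) bat(c=4) pear(c=8)]
  27. access pig: HIT, count now 4. Cache: [apple(c=3) lemon(c=4) cherry(c=4) bat(c=4) pig(c=4) pear(c=8)]
  28. access cherry: HIT, count now 5. Cache: [apple(c=3) lemon(c=4) bat(c=4) pig(c=4) cherry(c=5) pear(c=8)]
  29. access cherry: HIT, count now 6. Cache: [apple(c=3) lemon(c=4) bat(c=4) pig(c=4) cherry(c=6) pear(c=8)]
  30. access cherry: HIT, count now 7. Cache: [apple(c=3) lemon(c=4) bat(c=4) pig(c=4) cherry(c=7) pear(c=8)]
  31. access peach: MISS, evict apple(c=3). Cache: [peach(c=1) lemon(c=4) bat(c=4) pig(c=4) cherry(c=7) pear(c=8)]
  32. access apple: MISS, evict peach(c=1). Cache: [apple(c=1) lemon(c=4) bat(c=4) pig(c=4) cherry(c=7) pear(c=8)]
  33. access apple: HIT, count now 2. Cache: [apple(c=2) lemon(c=4) bat(c=4) pig(c=4) cherry(c=7) pear(c=8)]
  34. access cherry: HIT, count now 8. Cache: [apple(c=2) lemon(c=4) bat(c=4) pig(c=4) pear(c=8) cherry(c=8)]
  35. access cherry: HIT, count now 9. Cache: [apple(c=2) lemon(c=4) bat(c=4) pig(c=4) pear(c=8) cherry(c=9)]
  36. access cherry: HIT, count now 10. Cache: [apple(c=2) lemon(c=4) bat(c=4) pig(c=4) pear(c=8) cherry(c=10)]
  37. access cherry: HIT, count now 11. Cache: [apple(c=2) lemon(c=4) bat(c=4) pig(c=4) pear(c=8) cherry(c=11)]
  38. access pig: HIT, count now 5. Cache: [apple(c=2) lemon(c=4) bat(c=4) pig(c=5) pear(c=8) cherry(c=11)]
Total: 30 hits, 8 misses, 2 evictions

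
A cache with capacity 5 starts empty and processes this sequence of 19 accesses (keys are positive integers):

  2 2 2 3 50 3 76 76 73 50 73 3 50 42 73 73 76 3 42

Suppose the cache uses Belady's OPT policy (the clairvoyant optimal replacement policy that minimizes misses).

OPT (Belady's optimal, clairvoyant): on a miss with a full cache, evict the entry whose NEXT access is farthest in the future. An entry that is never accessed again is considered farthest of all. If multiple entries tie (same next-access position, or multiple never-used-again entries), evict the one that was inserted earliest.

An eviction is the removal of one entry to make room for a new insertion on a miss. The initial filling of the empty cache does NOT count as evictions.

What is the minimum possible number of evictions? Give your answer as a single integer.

Answer: 1

Derivation:
OPT (Belady) simulation (capacity=5):
  1. access 2: MISS. Cache: [2]
  2. access 2: HIT. Next use of 2: step 3. Cache: [2]
  3. access 2: HIT. Next use of 2: never. Cache: [2]
  4. access 3: MISS. Cache: [2 3]
  5. access 50: MISS. Cache: [2 3 50]
  6. access 3: HIT. Next use of 3: step 12. Cache: [2 3 50]
  7. access 76: MISS. Cache: [2 3 50 76]
  8. access 76: HIT. Next use of 76: step 17. Cache: [2 3 50 76]
  9. access 73: MISS. Cache: [2 3 50 76 73]
  10. access 50: HIT. Next use of 50: step 13. Cache: [2 3 50 76 73]
  11. access 73: HIT. Next use of 73: step 15. Cache: [2 3 50 76 73]
  12. access 3: HIT. Next use of 3: step 18. Cache: [2 3 50 76 73]
  13. access 50: HIT. Next use of 50: never. Cache: [2 3 50 76 73]
  14. access 42: MISS, evict 2 (next use: never). Cache: [3 50 76 73 42]
  15. access 73: HIT. Next use of 73: step 16. Cache: [3 50 76 73 42]
  16. access 73: HIT. Next use of 73: never. Cache: [3 50 76 73 42]
  17. access 76: HIT. Next use of 76: never. Cache: [3 50 76 73 42]
  18. access 3: HIT. Next use of 3: never. Cache: [3 50 76 73 42]
  19. access 42: HIT. Next use of 42: never. Cache: [3 50 76 73 42]
Total: 13 hits, 6 misses, 1 evictions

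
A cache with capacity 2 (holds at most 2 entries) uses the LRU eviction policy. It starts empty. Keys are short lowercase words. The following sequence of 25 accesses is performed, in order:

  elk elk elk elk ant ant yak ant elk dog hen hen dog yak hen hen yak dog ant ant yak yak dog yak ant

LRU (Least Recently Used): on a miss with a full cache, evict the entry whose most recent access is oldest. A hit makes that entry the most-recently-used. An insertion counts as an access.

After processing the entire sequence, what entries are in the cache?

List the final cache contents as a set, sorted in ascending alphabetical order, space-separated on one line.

Answer: ant yak

Derivation:
LRU simulation (capacity=2):
  1. access elk: MISS. Cache (LRU->MRU): [elk]
  2. access elk: HIT. Cache (LRU->MRU): [elk]
  3. access elk: HIT. Cache (LRU->MRU): [elk]
  4. access elk: HIT. Cache (LRU->MRU): [elk]
  5. access ant: MISS. Cache (LRU->MRU): [elk ant]
  6. access ant: HIT. Cache (LRU->MRU): [elk ant]
  7. access yak: MISS, evict elk. Cache (LRU->MRU): [ant yak]
  8. access ant: HIT. Cache (LRU->MRU): [yak ant]
  9. access elk: MISS, evict yak. Cache (LRU->MRU): [ant elk]
  10. access dog: MISS, evict ant. Cache (LRU->MRU): [elk dog]
  11. access hen: MISS, evict elk. Cache (LRU->MRU): [dog hen]
  12. access hen: HIT. Cache (LRU->MRU): [dog hen]
  13. access dog: HIT. Cache (LRU->MRU): [hen dog]
  14. access yak: MISS, evict hen. Cache (LRU->MRU): [dog yak]
  15. access hen: MISS, evict dog. Cache (LRU->MRU): [yak hen]
  16. access hen: HIT. Cache (LRU->MRU): [yak hen]
  17. access yak: HIT. Cache (LRU->MRU): [hen yak]
  18. access dog: MISS, evict hen. Cache (LRU->MRU): [yak dog]
  19. access ant: MISS, evict yak. Cache (LRU->MRU): [dog ant]
  20. access ant: HIT. Cache (LRU->MRU): [dog ant]
  21. access yak: MISS, evict dog. Cache (LRU->MRU): [ant yak]
  22. access yak: HIT. Cache (LRU->MRU): [ant yak]
  23. access dog: MISS, evict ant. Cache (LRU->MRU): [yak dog]
  24. access yak: HIT. Cache (LRU->MRU): [dog yak]
  25. access ant: MISS, evict dog. Cache (LRU->MRU): [yak ant]
Total: 12 hits, 13 misses, 11 evictions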